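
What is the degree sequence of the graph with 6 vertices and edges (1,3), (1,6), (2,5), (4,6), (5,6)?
[3, 2, 2, 1, 1, 1] (degrees: deg(1)=2, deg(2)=1, deg(3)=1, deg(4)=1, deg(5)=2, deg(6)=3)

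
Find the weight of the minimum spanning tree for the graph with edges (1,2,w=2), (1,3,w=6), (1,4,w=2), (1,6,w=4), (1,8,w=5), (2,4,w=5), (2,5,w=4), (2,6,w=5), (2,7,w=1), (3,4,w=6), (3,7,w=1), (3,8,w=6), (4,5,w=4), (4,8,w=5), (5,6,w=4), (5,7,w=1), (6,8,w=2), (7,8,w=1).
10 (MST edges: (1,2,w=2), (1,4,w=2), (2,7,w=1), (3,7,w=1), (5,7,w=1), (6,8,w=2), (7,8,w=1); sum of weights 2 + 2 + 1 + 1 + 1 + 2 + 1 = 10)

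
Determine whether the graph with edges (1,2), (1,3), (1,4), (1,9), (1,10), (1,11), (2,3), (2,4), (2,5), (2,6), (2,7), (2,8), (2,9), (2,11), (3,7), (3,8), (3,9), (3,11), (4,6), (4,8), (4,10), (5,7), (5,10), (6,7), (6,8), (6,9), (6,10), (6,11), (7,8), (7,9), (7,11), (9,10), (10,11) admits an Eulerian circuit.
No (6 vertices have odd degree: {2, 4, 5, 6, 7, 8}; Eulerian circuit requires 0)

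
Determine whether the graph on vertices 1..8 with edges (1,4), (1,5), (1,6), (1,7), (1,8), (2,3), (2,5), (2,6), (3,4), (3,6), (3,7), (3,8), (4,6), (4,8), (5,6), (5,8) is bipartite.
No (odd cycle of length 3: 4 -> 1 -> 6 -> 4)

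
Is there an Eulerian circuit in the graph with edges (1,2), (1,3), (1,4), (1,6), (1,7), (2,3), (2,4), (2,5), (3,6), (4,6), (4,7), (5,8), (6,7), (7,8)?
No (2 vertices have odd degree: {1, 3}; Eulerian circuit requires 0)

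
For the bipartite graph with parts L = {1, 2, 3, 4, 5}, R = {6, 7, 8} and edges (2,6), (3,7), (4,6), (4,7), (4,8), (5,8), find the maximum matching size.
3 (matching: (2,6), (3,7), (4,8); upper bound min(|L|,|R|) = min(5,3) = 3)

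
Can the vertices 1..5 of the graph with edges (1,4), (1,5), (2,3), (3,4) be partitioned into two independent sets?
Yes. Partition: {1, 3}, {2, 4, 5}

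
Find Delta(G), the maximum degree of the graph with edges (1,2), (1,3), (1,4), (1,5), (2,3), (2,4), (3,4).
4 (attained at vertex 1)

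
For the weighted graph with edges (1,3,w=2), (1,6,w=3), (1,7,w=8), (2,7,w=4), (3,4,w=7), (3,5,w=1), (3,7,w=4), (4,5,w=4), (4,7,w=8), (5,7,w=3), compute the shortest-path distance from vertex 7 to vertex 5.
3 (path: 7 -> 5; weights 3 = 3)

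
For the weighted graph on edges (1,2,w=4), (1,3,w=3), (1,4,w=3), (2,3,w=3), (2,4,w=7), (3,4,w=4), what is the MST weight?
9 (MST edges: (1,3,w=3), (1,4,w=3), (2,3,w=3); sum of weights 3 + 3 + 3 = 9)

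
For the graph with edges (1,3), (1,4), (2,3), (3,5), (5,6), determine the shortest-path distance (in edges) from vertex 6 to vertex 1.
3 (path: 6 -> 5 -> 3 -> 1, 3 edges)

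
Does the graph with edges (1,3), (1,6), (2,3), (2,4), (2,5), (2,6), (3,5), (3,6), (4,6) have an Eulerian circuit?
Yes (the graph is connected and all 6 vertices have even degree)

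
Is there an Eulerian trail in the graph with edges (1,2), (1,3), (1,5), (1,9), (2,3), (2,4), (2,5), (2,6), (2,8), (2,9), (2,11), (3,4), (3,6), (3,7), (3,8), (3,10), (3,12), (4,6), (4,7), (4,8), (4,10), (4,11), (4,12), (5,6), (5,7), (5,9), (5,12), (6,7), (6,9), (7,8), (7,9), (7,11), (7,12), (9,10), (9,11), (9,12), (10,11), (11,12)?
Yes — and in fact it has an Eulerian circuit (the graph is connected and all 12 vertices have even degree)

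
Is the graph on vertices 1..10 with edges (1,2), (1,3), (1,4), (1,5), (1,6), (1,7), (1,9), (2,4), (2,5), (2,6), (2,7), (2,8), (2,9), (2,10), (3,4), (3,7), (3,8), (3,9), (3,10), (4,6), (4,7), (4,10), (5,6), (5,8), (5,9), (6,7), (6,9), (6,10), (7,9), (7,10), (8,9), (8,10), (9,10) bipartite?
No (odd cycle of length 3: 5 -> 1 -> 2 -> 5)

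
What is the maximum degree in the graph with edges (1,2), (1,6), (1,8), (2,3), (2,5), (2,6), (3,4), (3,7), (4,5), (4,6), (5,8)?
4 (attained at vertex 2)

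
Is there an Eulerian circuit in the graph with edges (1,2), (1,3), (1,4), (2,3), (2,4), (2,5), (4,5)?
No (2 vertices have odd degree: {1, 4}; Eulerian circuit requires 0)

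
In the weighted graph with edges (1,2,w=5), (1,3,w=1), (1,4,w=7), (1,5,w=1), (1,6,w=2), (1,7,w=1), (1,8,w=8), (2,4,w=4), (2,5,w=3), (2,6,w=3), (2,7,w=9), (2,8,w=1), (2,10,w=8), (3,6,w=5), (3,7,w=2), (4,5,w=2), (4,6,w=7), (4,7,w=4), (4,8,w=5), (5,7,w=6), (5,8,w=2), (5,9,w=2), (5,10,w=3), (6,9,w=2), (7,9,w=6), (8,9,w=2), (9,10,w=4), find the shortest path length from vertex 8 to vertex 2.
1 (path: 8 -> 2; weights 1 = 1)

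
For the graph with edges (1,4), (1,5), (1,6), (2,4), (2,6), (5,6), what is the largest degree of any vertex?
3 (attained at vertices 1, 6)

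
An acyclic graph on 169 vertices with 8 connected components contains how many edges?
161 (Each of the 8 component trees on V_i vertices has V_i - 1 edges; summing gives V - C = 169 - 8 = 161)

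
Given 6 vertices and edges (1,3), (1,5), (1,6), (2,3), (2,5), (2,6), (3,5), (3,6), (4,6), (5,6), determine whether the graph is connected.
Yes (BFS from 1 visits [1, 3, 5, 6, 2, 4] — all 6 vertices reached)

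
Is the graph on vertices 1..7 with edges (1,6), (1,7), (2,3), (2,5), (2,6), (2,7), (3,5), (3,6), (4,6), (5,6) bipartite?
No (odd cycle of length 5: 2 -> 7 -> 1 -> 6 -> 5 -> 2)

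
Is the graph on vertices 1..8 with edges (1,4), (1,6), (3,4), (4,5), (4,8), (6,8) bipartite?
Yes. Partition: {1, 2, 3, 5, 7, 8}, {4, 6}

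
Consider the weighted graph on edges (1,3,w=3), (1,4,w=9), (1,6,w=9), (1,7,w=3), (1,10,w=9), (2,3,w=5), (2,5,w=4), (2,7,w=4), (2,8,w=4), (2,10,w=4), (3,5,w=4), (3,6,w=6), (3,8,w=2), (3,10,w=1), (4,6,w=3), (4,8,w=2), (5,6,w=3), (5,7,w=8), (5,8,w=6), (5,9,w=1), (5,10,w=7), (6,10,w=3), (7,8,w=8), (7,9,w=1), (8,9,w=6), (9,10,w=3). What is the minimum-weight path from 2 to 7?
4 (path: 2 -> 7; weights 4 = 4)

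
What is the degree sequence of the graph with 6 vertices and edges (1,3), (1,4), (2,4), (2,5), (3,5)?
[2, 2, 2, 2, 2, 0] (degrees: deg(1)=2, deg(2)=2, deg(3)=2, deg(4)=2, deg(5)=2, deg(6)=0)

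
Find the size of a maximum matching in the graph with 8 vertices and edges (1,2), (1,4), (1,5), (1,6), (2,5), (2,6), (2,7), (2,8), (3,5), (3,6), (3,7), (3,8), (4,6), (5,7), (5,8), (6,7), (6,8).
4 (matching: (1,4), (2,7), (3,5), (6,8); upper bound floor(n/2) = floor(8/2) = 4)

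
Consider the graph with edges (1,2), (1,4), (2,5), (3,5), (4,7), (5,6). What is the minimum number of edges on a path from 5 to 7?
4 (path: 5 -> 2 -> 1 -> 4 -> 7, 4 edges)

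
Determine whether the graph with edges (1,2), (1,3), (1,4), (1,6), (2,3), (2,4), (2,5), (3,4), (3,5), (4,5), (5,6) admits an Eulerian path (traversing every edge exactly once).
Yes — and in fact it has an Eulerian circuit (the graph is connected and all 6 vertices have even degree)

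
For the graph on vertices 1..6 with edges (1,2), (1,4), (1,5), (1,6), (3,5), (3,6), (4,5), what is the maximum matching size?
3 (matching: (1,2), (3,6), (4,5); upper bound floor(n/2) = floor(6/2) = 3)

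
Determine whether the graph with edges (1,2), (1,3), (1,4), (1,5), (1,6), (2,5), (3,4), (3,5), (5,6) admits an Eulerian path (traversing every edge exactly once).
Yes (the graph is connected and exactly 2 vertices have odd degree: {1, 3}; any Eulerian path must start and end at those)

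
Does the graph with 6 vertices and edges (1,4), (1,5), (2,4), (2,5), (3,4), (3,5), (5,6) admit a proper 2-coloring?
Yes. Partition: {1, 2, 3, 6}, {4, 5}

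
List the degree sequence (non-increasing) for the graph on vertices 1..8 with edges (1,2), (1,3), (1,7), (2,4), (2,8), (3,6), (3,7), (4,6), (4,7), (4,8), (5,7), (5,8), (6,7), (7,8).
[6, 4, 4, 3, 3, 3, 3, 2] (degrees: deg(1)=3, deg(2)=3, deg(3)=3, deg(4)=4, deg(5)=2, deg(6)=3, deg(7)=6, deg(8)=4)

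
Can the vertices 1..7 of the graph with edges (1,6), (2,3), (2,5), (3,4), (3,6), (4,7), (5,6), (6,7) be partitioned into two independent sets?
Yes. Partition: {1, 3, 5, 7}, {2, 4, 6}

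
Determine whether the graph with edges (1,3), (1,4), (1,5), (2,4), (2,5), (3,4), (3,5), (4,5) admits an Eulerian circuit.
No (2 vertices have odd degree: {1, 3}; Eulerian circuit requires 0)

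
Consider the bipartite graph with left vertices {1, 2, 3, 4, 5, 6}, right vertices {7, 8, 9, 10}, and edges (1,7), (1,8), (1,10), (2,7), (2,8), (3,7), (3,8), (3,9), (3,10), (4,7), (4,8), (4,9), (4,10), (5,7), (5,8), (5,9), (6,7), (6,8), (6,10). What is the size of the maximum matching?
4 (matching: (1,10), (2,8), (3,9), (4,7); upper bound min(|L|,|R|) = min(6,4) = 4)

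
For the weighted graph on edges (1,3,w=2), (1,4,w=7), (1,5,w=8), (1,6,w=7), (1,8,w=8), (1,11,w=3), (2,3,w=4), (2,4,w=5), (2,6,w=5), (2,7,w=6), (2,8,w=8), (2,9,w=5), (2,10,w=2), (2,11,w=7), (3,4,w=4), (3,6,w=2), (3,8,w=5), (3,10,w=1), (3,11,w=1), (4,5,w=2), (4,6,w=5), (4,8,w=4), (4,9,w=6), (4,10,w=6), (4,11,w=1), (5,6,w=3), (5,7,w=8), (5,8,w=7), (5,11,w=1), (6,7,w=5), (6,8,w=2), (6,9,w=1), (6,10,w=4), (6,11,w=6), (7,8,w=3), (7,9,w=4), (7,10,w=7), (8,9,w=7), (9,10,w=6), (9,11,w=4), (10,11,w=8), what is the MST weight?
16 (MST edges: (1,3,w=2), (2,10,w=2), (3,6,w=2), (3,10,w=1), (3,11,w=1), (4,11,w=1), (5,11,w=1), (6,8,w=2), (6,9,w=1), (7,8,w=3); sum of weights 2 + 2 + 2 + 1 + 1 + 1 + 1 + 2 + 1 + 3 = 16)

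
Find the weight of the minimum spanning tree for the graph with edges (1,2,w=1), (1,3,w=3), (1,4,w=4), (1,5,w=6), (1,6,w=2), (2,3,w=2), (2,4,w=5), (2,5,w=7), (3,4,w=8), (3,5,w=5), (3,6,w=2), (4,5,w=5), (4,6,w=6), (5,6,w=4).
13 (MST edges: (1,2,w=1), (1,4,w=4), (1,6,w=2), (2,3,w=2), (5,6,w=4); sum of weights 1 + 4 + 2 + 2 + 4 = 13)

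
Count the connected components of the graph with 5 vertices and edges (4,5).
4 (components: {1}, {2}, {3}, {4, 5})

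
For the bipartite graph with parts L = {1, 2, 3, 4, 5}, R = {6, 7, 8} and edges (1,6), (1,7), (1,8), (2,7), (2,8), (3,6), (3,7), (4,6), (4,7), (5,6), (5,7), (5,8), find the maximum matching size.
3 (matching: (1,8), (2,7), (3,6); upper bound min(|L|,|R|) = min(5,3) = 3)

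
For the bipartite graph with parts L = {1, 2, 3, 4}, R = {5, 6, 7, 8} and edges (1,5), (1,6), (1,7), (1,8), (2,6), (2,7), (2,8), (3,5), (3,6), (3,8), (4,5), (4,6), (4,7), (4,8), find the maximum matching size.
4 (matching: (1,8), (2,7), (3,6), (4,5); upper bound min(|L|,|R|) = min(4,4) = 4)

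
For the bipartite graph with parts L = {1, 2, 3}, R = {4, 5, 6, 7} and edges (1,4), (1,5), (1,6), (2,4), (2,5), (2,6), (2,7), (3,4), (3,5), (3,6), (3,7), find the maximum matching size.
3 (matching: (1,6), (2,7), (3,5); upper bound min(|L|,|R|) = min(3,4) = 3)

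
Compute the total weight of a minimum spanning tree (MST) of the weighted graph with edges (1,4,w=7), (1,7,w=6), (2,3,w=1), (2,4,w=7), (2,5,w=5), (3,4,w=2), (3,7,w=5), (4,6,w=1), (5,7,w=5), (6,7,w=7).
20 (MST edges: (1,7,w=6), (2,3,w=1), (2,5,w=5), (3,4,w=2), (3,7,w=5), (4,6,w=1); sum of weights 6 + 1 + 5 + 2 + 5 + 1 = 20)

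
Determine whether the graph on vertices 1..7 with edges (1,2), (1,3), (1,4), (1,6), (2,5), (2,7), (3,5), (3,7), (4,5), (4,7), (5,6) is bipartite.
Yes. Partition: {1, 5, 7}, {2, 3, 4, 6}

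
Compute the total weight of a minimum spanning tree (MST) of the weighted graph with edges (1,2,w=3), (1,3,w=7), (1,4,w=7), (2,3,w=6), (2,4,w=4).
13 (MST edges: (1,2,w=3), (2,3,w=6), (2,4,w=4); sum of weights 3 + 6 + 4 = 13)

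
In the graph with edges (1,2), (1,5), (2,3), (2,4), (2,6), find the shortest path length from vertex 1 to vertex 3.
2 (path: 1 -> 2 -> 3, 2 edges)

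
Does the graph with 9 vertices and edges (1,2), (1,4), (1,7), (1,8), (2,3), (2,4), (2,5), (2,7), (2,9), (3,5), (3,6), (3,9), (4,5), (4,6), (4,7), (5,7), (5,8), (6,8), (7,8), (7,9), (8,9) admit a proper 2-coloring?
No (odd cycle of length 3: 2 -> 1 -> 7 -> 2)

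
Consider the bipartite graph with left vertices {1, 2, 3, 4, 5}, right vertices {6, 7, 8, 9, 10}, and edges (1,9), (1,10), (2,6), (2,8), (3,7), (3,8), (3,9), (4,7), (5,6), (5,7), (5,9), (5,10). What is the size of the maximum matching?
5 (matching: (1,10), (2,8), (3,9), (4,7), (5,6); upper bound min(|L|,|R|) = min(5,5) = 5)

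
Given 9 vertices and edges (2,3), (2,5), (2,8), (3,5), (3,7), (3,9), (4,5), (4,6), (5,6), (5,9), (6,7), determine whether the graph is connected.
No, it has 2 components: {1}, {2, 3, 4, 5, 6, 7, 8, 9}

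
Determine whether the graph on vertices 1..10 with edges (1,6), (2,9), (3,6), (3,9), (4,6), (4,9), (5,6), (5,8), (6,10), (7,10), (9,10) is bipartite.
Yes. Partition: {1, 2, 3, 4, 5, 10}, {6, 7, 8, 9}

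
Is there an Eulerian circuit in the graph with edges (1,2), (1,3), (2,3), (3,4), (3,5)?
No (2 vertices have odd degree: {4, 5}; Eulerian circuit requires 0)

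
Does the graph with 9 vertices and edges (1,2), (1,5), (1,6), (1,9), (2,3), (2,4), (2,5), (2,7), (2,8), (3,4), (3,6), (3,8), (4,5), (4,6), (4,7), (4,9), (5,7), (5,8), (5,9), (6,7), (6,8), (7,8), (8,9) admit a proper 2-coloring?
No (odd cycle of length 3: 2 -> 1 -> 5 -> 2)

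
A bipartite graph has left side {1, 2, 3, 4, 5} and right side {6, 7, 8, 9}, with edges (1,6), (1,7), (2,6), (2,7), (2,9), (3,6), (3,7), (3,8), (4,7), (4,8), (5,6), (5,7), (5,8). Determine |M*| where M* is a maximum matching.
4 (matching: (1,7), (2,9), (3,8), (5,6); upper bound min(|L|,|R|) = min(5,4) = 4)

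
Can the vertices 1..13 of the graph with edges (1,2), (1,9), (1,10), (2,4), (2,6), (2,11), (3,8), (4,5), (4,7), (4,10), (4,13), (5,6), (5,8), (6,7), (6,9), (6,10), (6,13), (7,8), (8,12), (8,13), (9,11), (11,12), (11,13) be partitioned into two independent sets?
Yes. Partition: {1, 4, 6, 8, 11}, {2, 3, 5, 7, 9, 10, 12, 13}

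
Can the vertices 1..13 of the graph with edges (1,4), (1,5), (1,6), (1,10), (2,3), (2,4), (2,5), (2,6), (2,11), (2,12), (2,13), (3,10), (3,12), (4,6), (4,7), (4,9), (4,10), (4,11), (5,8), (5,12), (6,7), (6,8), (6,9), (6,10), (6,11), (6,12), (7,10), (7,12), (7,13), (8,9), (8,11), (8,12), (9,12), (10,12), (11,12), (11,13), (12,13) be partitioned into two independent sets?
No (odd cycle of length 3: 6 -> 1 -> 4 -> 6)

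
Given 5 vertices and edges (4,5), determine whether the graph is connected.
No, it has 4 components: {1}, {2}, {3}, {4, 5}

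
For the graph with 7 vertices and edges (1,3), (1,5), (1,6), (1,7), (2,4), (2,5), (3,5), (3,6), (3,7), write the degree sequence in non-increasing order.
[4, 4, 3, 2, 2, 2, 1] (degrees: deg(1)=4, deg(2)=2, deg(3)=4, deg(4)=1, deg(5)=3, deg(6)=2, deg(7)=2)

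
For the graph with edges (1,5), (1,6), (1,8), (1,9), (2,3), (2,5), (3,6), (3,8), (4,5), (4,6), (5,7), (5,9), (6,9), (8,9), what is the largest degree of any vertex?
5 (attained at vertex 5)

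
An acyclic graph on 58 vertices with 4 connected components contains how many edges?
54 (Each of the 4 component trees on V_i vertices has V_i - 1 edges; summing gives V - C = 58 - 4 = 54)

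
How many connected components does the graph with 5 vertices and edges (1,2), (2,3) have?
3 (components: {1, 2, 3}, {4}, {5})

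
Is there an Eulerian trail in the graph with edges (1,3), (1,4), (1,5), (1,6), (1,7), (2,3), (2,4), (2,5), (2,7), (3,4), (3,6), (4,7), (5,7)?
Yes (the graph is connected and exactly 2 vertices have odd degree: {1, 5}; any Eulerian path must start and end at those)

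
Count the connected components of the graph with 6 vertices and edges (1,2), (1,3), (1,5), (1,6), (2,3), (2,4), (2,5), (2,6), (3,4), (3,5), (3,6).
1 (components: {1, 2, 3, 4, 5, 6})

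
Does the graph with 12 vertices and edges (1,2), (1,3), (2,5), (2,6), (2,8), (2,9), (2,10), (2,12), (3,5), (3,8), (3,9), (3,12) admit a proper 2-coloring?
Yes. Partition: {1, 4, 5, 6, 7, 8, 9, 10, 11, 12}, {2, 3}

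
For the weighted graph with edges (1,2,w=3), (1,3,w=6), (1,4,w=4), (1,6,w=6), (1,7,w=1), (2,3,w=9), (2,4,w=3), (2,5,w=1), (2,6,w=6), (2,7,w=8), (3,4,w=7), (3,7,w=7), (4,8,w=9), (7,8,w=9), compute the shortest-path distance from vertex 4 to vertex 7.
5 (path: 4 -> 1 -> 7; weights 4 + 1 = 5)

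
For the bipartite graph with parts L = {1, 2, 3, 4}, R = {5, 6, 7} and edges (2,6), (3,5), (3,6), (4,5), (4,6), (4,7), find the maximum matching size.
3 (matching: (2,6), (3,5), (4,7); upper bound min(|L|,|R|) = min(4,3) = 3)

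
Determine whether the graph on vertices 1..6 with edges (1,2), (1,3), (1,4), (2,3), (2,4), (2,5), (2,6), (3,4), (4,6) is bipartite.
No (odd cycle of length 3: 3 -> 1 -> 4 -> 3)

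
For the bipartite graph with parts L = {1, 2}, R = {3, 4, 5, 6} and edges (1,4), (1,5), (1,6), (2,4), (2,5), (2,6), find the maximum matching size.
2 (matching: (1,6), (2,5); upper bound min(|L|,|R|) = min(2,4) = 2)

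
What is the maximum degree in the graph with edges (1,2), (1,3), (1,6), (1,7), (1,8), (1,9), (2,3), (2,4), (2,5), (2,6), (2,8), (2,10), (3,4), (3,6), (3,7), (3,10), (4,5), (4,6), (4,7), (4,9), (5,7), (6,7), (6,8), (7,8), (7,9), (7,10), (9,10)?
8 (attained at vertex 7)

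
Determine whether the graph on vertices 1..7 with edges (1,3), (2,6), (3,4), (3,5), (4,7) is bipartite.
Yes. Partition: {1, 2, 4, 5}, {3, 6, 7}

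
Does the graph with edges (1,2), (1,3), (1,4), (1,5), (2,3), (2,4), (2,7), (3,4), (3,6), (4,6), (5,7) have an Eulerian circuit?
Yes (the graph is connected and all 7 vertices have even degree)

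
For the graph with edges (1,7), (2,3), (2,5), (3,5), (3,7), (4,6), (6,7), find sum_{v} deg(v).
14 (handshake: sum of degrees = 2|E| = 2 x 7 = 14)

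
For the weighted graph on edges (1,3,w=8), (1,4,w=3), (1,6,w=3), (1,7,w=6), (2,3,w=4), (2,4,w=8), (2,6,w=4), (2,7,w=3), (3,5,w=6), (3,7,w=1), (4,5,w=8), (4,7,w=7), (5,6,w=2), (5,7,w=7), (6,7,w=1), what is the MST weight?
13 (MST edges: (1,4,w=3), (1,6,w=3), (2,7,w=3), (3,7,w=1), (5,6,w=2), (6,7,w=1); sum of weights 3 + 3 + 3 + 1 + 2 + 1 = 13)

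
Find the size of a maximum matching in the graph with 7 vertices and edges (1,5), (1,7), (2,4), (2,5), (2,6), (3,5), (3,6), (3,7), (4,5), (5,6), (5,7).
3 (matching: (1,7), (2,5), (3,6); upper bound floor(n/2) = floor(7/2) = 3)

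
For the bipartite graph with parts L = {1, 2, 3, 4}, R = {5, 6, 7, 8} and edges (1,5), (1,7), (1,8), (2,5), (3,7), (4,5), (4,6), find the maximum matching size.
4 (matching: (1,8), (2,5), (3,7), (4,6); upper bound min(|L|,|R|) = min(4,4) = 4)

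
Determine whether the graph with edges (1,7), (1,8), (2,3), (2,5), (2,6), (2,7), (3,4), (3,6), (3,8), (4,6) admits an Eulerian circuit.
No (2 vertices have odd degree: {5, 6}; Eulerian circuit requires 0)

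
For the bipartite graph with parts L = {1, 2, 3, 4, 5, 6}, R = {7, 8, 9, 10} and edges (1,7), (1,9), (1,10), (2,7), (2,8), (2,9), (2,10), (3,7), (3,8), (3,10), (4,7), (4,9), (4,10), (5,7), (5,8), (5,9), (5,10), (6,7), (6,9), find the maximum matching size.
4 (matching: (1,10), (2,9), (3,8), (4,7); upper bound min(|L|,|R|) = min(6,4) = 4)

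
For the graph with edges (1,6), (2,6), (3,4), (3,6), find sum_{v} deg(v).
8 (handshake: sum of degrees = 2|E| = 2 x 4 = 8)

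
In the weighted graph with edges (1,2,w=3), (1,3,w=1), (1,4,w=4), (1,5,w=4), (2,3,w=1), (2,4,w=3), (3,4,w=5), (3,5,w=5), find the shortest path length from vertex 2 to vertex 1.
2 (path: 2 -> 3 -> 1; weights 1 + 1 = 2)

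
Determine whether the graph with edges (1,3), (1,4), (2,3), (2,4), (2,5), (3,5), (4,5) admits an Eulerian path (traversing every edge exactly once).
No (4 vertices have odd degree: {2, 3, 4, 5}; Eulerian path requires 0 or 2)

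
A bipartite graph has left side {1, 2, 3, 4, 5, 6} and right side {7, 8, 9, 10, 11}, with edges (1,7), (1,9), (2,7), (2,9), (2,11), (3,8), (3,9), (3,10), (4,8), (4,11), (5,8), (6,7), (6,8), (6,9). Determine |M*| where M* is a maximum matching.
5 (matching: (1,9), (2,11), (3,10), (4,8), (6,7); upper bound min(|L|,|R|) = min(6,5) = 5)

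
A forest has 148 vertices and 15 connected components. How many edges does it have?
133 (Each of the 15 component trees on V_i vertices has V_i - 1 edges; summing gives V - C = 148 - 15 = 133)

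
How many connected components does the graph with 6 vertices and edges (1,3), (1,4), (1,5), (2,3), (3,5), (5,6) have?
1 (components: {1, 2, 3, 4, 5, 6})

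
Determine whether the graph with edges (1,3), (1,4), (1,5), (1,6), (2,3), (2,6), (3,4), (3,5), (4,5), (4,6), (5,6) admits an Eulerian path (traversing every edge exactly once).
Yes — and in fact it has an Eulerian circuit (the graph is connected and all 6 vertices have even degree)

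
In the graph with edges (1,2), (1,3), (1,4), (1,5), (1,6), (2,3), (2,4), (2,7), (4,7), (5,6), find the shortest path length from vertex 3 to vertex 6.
2 (path: 3 -> 1 -> 6, 2 edges)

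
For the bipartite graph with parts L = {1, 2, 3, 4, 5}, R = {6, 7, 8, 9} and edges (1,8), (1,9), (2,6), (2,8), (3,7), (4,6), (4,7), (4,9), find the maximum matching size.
4 (matching: (1,9), (2,8), (3,7), (4,6); upper bound min(|L|,|R|) = min(5,4) = 4)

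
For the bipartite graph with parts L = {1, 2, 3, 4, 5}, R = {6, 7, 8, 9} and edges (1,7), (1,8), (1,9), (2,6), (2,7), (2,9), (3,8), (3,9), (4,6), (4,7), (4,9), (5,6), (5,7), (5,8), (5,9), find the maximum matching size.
4 (matching: (1,9), (2,7), (3,8), (4,6); upper bound min(|L|,|R|) = min(5,4) = 4)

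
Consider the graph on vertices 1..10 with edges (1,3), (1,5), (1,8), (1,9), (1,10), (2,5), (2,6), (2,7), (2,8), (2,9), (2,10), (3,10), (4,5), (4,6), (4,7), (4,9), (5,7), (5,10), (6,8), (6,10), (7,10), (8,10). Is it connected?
Yes (BFS from 1 visits [1, 3, 5, 8, 9, 10, 2, 4, 7, 6] — all 10 vertices reached)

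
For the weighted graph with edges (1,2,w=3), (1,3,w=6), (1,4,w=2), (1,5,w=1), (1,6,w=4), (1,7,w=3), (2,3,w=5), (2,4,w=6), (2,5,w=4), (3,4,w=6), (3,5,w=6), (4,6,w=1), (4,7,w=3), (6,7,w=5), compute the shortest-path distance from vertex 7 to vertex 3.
9 (path: 7 -> 1 -> 3; weights 3 + 6 = 9)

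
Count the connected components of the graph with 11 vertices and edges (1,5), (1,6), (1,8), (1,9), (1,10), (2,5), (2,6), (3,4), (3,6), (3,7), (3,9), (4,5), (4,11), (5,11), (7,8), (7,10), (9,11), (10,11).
1 (components: {1, 2, 3, 4, 5, 6, 7, 8, 9, 10, 11})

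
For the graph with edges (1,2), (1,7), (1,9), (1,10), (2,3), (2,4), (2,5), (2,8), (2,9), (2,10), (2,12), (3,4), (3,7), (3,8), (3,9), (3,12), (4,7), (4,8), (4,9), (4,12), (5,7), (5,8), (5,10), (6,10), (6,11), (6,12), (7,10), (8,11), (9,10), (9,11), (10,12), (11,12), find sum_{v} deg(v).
64 (handshake: sum of degrees = 2|E| = 2 x 32 = 64)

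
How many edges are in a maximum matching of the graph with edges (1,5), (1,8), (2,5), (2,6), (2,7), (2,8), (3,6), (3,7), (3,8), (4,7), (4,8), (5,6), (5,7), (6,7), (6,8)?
4 (matching: (1,8), (2,5), (3,6), (4,7); upper bound floor(n/2) = floor(8/2) = 4)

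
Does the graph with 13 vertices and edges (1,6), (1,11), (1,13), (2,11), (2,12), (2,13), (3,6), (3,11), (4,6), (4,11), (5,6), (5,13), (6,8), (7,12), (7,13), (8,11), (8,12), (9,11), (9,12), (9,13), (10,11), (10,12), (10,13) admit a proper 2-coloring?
Yes. Partition: {1, 2, 3, 4, 5, 7, 8, 9, 10}, {6, 11, 12, 13}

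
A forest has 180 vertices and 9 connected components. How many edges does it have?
171 (Each of the 9 component trees on V_i vertices has V_i - 1 edges; summing gives V - C = 180 - 9 = 171)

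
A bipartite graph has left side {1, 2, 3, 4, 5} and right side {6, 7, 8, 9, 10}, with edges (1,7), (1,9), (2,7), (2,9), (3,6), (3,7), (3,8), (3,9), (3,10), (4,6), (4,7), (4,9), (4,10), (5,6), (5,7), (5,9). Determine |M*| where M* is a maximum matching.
5 (matching: (1,9), (2,7), (3,8), (4,10), (5,6); upper bound min(|L|,|R|) = min(5,5) = 5)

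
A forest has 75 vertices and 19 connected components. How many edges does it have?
56 (Each of the 19 component trees on V_i vertices has V_i - 1 edges; summing gives V - C = 75 - 19 = 56)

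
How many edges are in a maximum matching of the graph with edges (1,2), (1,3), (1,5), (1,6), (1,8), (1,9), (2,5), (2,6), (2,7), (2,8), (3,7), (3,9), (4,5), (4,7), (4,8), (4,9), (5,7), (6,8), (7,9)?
4 (matching: (1,5), (2,7), (4,9), (6,8); upper bound floor(n/2) = floor(9/2) = 4)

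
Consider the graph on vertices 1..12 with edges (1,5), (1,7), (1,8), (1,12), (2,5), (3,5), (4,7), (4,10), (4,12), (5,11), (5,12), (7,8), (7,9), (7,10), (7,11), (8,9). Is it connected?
No, it has 2 components: {1, 2, 3, 4, 5, 7, 8, 9, 10, 11, 12}, {6}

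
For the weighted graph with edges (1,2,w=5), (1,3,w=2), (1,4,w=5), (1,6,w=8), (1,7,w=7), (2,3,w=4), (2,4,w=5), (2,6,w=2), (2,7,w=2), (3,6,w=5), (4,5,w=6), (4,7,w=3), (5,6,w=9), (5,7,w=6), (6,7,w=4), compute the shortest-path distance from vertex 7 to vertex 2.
2 (path: 7 -> 2; weights 2 = 2)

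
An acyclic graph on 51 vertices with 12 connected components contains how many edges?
39 (Each of the 12 component trees on V_i vertices has V_i - 1 edges; summing gives V - C = 51 - 12 = 39)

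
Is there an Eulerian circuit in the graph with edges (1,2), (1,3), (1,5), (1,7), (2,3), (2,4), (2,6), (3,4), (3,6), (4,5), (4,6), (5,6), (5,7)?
Yes (the graph is connected and all 7 vertices have even degree)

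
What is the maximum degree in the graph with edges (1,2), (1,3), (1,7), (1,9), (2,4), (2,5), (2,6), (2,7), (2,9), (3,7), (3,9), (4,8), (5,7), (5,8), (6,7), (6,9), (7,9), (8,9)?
6 (attained at vertices 2, 7, 9)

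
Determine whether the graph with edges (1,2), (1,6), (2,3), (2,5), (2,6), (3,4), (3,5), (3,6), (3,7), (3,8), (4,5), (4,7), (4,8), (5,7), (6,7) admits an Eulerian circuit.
Yes (the graph is connected and all 8 vertices have even degree)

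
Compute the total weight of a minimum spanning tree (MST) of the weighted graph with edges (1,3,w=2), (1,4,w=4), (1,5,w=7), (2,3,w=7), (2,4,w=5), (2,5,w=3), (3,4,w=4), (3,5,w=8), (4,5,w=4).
13 (MST edges: (1,3,w=2), (1,4,w=4), (2,5,w=3), (4,5,w=4); sum of weights 2 + 4 + 3 + 4 = 13)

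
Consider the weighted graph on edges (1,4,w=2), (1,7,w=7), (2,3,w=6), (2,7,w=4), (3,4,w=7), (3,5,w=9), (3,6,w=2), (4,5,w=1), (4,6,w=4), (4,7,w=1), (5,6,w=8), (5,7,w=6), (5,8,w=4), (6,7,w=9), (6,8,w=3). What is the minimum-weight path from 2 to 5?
6 (path: 2 -> 7 -> 4 -> 5; weights 4 + 1 + 1 = 6)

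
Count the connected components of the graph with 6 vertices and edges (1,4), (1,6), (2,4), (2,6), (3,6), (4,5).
1 (components: {1, 2, 3, 4, 5, 6})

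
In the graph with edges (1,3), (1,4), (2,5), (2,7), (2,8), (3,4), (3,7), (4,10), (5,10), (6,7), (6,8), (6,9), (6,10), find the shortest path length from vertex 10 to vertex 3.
2 (path: 10 -> 4 -> 3, 2 edges)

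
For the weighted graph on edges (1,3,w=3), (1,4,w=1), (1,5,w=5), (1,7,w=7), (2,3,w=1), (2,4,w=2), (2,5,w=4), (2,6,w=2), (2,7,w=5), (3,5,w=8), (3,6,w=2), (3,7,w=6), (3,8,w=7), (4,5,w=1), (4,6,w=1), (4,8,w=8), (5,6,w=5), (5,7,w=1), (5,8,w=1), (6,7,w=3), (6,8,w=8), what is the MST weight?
8 (MST edges: (1,4,w=1), (2,3,w=1), (2,4,w=2), (4,5,w=1), (4,6,w=1), (5,7,w=1), (5,8,w=1); sum of weights 1 + 1 + 2 + 1 + 1 + 1 + 1 = 8)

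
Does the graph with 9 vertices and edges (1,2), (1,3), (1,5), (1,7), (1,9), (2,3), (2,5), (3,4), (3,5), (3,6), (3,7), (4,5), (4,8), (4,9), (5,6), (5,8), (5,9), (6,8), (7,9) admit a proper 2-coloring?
No (odd cycle of length 3: 7 -> 1 -> 9 -> 7)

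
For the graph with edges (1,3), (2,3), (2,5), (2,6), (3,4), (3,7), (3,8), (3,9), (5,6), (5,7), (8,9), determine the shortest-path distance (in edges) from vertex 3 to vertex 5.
2 (path: 3 -> 7 -> 5, 2 edges)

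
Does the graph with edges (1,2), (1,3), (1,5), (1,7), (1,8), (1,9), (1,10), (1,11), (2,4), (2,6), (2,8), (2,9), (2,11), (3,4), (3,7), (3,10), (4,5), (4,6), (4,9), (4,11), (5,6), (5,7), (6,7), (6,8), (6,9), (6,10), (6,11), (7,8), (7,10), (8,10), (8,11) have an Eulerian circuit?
No (2 vertices have odd degree: {10, 11}; Eulerian circuit requires 0)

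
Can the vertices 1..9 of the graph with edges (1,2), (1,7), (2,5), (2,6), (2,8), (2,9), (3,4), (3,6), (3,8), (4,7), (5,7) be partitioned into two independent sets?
Yes. Partition: {1, 4, 5, 6, 8, 9}, {2, 3, 7}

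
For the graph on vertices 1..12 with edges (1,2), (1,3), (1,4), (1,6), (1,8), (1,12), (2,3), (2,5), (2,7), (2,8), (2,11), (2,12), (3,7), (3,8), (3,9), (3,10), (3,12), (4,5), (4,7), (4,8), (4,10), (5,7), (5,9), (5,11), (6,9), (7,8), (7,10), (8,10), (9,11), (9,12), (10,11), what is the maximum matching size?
6 (matching: (1,6), (2,12), (3,9), (4,5), (7,8), (10,11); upper bound floor(n/2) = floor(12/2) = 6)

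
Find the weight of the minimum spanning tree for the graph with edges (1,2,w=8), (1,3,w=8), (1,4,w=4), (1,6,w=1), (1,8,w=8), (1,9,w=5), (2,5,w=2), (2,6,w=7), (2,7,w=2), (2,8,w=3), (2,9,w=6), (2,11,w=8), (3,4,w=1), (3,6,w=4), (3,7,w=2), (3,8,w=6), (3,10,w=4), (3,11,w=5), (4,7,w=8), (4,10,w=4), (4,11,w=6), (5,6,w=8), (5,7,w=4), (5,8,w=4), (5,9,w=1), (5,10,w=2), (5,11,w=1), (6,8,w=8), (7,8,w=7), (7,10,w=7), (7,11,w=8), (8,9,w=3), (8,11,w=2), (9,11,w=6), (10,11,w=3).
18 (MST edges: (1,4,w=4), (1,6,w=1), (2,5,w=2), (2,7,w=2), (3,4,w=1), (3,7,w=2), (5,9,w=1), (5,10,w=2), (5,11,w=1), (8,11,w=2); sum of weights 4 + 1 + 2 + 2 + 1 + 2 + 1 + 2 + 1 + 2 = 18)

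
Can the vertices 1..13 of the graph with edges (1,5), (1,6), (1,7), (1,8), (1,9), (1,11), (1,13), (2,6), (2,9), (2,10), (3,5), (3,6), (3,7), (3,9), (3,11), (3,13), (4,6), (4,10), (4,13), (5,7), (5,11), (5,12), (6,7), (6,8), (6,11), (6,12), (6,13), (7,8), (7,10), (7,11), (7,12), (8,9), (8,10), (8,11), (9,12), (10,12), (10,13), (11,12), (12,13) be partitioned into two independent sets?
No (odd cycle of length 3: 6 -> 1 -> 13 -> 6)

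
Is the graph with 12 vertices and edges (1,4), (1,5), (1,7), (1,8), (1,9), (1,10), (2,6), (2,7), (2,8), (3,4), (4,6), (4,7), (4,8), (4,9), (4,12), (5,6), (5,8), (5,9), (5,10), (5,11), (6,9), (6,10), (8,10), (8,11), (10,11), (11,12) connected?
Yes (BFS from 1 visits [1, 4, 5, 7, 8, 9, 10, 3, 6, 12, 11, 2] — all 12 vertices reached)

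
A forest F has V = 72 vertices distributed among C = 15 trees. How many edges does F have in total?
57 (Each of the 15 component trees on V_i vertices has V_i - 1 edges; summing gives V - C = 72 - 15 = 57)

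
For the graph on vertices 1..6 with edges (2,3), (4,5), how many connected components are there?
4 (components: {1}, {2, 3}, {4, 5}, {6})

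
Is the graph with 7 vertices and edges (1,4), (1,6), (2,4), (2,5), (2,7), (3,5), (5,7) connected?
Yes (BFS from 1 visits [1, 4, 6, 2, 5, 7, 3] — all 7 vertices reached)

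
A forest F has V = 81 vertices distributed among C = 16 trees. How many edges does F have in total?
65 (Each of the 16 component trees on V_i vertices has V_i - 1 edges; summing gives V - C = 81 - 16 = 65)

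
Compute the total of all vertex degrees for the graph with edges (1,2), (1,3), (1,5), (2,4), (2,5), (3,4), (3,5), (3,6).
16 (handshake: sum of degrees = 2|E| = 2 x 8 = 16)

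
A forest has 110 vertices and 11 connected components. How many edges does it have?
99 (Each of the 11 component trees on V_i vertices has V_i - 1 edges; summing gives V - C = 110 - 11 = 99)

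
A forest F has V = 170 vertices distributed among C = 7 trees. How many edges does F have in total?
163 (Each of the 7 component trees on V_i vertices has V_i - 1 edges; summing gives V - C = 170 - 7 = 163)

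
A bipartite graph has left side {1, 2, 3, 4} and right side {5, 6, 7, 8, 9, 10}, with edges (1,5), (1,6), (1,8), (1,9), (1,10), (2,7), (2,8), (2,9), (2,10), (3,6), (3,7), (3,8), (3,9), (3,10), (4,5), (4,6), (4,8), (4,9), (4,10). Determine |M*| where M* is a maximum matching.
4 (matching: (1,10), (2,9), (3,7), (4,8); upper bound min(|L|,|R|) = min(4,6) = 4)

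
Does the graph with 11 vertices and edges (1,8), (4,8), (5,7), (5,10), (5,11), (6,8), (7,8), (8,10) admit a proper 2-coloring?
Yes. Partition: {1, 2, 3, 4, 6, 7, 9, 10, 11}, {5, 8}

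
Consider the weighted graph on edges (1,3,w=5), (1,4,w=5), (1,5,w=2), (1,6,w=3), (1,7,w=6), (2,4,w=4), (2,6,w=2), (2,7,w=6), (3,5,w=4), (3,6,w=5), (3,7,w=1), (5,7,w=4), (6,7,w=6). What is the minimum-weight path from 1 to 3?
5 (path: 1 -> 3; weights 5 = 5)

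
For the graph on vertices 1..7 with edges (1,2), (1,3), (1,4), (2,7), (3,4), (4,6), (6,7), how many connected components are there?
2 (components: {1, 2, 3, 4, 6, 7}, {5})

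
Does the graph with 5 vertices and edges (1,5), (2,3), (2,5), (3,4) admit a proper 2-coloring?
Yes. Partition: {1, 2, 4}, {3, 5}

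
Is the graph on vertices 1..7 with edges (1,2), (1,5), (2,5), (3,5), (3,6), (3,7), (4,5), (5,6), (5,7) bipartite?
No (odd cycle of length 3: 5 -> 1 -> 2 -> 5)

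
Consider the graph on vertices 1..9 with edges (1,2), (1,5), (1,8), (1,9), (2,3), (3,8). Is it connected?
No, it has 4 components: {1, 2, 3, 5, 8, 9}, {4}, {6}, {7}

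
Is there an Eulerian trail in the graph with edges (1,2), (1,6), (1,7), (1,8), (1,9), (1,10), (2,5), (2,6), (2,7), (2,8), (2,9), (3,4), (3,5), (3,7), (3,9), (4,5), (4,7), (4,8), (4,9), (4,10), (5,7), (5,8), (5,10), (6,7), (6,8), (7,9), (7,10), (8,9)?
Yes — and in fact it has an Eulerian circuit (the graph is connected and all 10 vertices have even degree)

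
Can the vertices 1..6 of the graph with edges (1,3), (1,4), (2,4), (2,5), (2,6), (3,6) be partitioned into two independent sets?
No (odd cycle of length 5: 2 -> 4 -> 1 -> 3 -> 6 -> 2)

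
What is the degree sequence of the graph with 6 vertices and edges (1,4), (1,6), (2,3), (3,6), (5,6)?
[3, 2, 2, 1, 1, 1] (degrees: deg(1)=2, deg(2)=1, deg(3)=2, deg(4)=1, deg(5)=1, deg(6)=3)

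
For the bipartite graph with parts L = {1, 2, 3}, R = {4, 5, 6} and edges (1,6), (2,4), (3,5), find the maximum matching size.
3 (matching: (1,6), (2,4), (3,5); upper bound min(|L|,|R|) = min(3,3) = 3)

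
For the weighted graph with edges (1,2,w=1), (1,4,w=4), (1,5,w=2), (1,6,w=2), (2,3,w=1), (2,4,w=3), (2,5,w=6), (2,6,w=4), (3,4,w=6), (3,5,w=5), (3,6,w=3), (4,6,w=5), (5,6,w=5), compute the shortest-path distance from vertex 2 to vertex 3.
1 (path: 2 -> 3; weights 1 = 1)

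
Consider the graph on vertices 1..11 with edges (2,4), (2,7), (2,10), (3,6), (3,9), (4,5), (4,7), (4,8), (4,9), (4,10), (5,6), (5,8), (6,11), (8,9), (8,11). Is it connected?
No, it has 2 components: {1}, {2, 3, 4, 5, 6, 7, 8, 9, 10, 11}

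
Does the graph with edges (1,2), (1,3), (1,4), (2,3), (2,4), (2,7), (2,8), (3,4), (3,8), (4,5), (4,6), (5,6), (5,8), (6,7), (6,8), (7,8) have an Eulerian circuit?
No (6 vertices have odd degree: {1, 2, 4, 5, 7, 8}; Eulerian circuit requires 0)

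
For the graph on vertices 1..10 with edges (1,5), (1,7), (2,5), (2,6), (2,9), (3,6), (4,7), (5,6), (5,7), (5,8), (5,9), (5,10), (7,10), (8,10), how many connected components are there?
1 (components: {1, 2, 3, 4, 5, 6, 7, 8, 9, 10})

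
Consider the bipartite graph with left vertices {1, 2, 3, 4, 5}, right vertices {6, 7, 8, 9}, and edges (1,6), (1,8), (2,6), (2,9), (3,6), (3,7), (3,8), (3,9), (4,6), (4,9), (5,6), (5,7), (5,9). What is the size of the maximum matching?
4 (matching: (1,8), (2,9), (3,7), (4,6); upper bound min(|L|,|R|) = min(5,4) = 4)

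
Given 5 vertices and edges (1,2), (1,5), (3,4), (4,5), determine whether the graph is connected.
Yes (BFS from 1 visits [1, 2, 5, 4, 3] — all 5 vertices reached)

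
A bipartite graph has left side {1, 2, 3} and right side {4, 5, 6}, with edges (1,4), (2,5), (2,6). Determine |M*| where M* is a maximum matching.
2 (matching: (1,4), (2,6); upper bound min(|L|,|R|) = min(3,3) = 3)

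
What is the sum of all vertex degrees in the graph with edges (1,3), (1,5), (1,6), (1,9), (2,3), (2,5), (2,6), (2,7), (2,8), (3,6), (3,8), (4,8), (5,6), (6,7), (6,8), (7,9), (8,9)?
34 (handshake: sum of degrees = 2|E| = 2 x 17 = 34)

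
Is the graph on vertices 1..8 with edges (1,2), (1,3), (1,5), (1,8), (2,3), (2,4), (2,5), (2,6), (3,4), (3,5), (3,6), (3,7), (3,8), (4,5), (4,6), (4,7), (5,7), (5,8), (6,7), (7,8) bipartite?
No (odd cycle of length 3: 3 -> 1 -> 2 -> 3)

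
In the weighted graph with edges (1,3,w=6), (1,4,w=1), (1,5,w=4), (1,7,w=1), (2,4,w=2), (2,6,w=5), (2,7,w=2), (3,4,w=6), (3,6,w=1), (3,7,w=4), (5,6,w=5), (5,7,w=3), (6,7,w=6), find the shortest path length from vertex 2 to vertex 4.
2 (path: 2 -> 4; weights 2 = 2)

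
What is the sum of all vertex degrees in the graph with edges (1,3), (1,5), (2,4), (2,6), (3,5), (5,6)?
12 (handshake: sum of degrees = 2|E| = 2 x 6 = 12)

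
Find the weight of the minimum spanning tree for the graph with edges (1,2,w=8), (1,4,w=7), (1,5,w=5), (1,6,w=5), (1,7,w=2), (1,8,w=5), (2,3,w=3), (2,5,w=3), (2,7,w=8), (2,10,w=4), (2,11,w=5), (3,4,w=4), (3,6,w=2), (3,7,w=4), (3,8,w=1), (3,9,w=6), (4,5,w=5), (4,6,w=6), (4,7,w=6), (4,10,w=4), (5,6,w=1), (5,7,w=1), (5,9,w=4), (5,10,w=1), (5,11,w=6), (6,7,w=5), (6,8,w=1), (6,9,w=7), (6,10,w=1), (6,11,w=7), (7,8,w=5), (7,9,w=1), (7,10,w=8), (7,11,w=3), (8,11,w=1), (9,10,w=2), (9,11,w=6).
16 (MST edges: (1,7,w=2), (2,3,w=3), (3,4,w=4), (3,8,w=1), (5,6,w=1), (5,7,w=1), (5,10,w=1), (6,8,w=1), (7,9,w=1), (8,11,w=1); sum of weights 2 + 3 + 4 + 1 + 1 + 1 + 1 + 1 + 1 + 1 = 16)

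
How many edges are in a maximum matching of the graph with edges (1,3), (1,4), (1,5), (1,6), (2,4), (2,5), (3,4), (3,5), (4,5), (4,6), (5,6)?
3 (matching: (1,6), (2,4), (3,5); upper bound floor(n/2) = floor(6/2) = 3)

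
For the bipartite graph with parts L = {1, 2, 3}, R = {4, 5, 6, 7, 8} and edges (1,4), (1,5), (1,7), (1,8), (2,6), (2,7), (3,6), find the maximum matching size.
3 (matching: (1,8), (2,7), (3,6); upper bound min(|L|,|R|) = min(3,5) = 3)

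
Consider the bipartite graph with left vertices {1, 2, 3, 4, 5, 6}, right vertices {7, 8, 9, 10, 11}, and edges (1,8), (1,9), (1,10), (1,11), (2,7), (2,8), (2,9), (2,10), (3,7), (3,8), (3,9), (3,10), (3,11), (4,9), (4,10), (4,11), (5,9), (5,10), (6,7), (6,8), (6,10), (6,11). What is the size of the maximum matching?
5 (matching: (1,8), (2,10), (3,9), (4,11), (6,7); upper bound min(|L|,|R|) = min(6,5) = 5)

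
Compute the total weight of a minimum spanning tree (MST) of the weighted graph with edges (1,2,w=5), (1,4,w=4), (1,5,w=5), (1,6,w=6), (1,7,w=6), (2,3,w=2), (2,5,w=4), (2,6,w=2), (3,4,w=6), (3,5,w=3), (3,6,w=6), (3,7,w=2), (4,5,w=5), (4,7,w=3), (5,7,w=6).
16 (MST edges: (1,4,w=4), (2,3,w=2), (2,6,w=2), (3,5,w=3), (3,7,w=2), (4,7,w=3); sum of weights 4 + 2 + 2 + 3 + 2 + 3 = 16)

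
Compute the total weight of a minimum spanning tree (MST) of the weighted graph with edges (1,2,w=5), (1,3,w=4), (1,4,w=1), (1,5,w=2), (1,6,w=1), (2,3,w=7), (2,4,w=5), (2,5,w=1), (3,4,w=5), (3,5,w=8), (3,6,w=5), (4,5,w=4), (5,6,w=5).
9 (MST edges: (1,3,w=4), (1,4,w=1), (1,5,w=2), (1,6,w=1), (2,5,w=1); sum of weights 4 + 1 + 2 + 1 + 1 = 9)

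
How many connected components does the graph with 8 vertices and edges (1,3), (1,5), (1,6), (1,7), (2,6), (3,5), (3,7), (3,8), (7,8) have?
2 (components: {1, 2, 3, 5, 6, 7, 8}, {4})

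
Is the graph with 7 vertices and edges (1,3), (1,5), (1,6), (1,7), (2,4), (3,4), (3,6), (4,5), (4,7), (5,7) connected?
Yes (BFS from 1 visits [1, 3, 5, 6, 7, 4, 2] — all 7 vertices reached)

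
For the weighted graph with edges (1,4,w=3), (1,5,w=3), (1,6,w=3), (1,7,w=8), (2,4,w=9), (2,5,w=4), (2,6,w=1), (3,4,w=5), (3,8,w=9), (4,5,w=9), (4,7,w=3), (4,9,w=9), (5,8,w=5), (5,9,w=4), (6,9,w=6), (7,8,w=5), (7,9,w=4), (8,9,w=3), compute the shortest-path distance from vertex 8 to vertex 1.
8 (path: 8 -> 5 -> 1; weights 5 + 3 = 8)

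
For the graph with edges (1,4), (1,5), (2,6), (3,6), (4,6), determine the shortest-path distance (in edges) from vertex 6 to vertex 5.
3 (path: 6 -> 4 -> 1 -> 5, 3 edges)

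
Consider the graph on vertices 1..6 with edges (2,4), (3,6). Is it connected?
No, it has 4 components: {1}, {2, 4}, {3, 6}, {5}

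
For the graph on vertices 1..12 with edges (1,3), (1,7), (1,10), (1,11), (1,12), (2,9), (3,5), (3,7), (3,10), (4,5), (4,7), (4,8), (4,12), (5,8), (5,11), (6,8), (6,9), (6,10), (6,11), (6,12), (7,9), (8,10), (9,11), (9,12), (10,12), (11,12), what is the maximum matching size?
6 (matching: (1,7), (2,9), (3,10), (4,8), (5,11), (6,12); upper bound floor(n/2) = floor(12/2) = 6)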